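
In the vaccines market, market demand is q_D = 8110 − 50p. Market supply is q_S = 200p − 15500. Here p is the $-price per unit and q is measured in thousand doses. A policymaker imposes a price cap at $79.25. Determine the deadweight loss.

In inverse form: demand p = 162.2 − 0.02q, supply p = 77.5 + 0.005q.
Competitive equilibrium: 162.2 − 0.02q = 77.5 + 0.005q → q* = 3388, p* = 94.44.
At the ceiling p = 79.25, quantity supplied = (79.25 − 77.5)/0.005 = 350.
Willingness to pay at q' = 350: 162.2 − 0.02·350 = 155.2.
Δq = 3388 − 350 = 3038; wedge = 155.2 − 79.25 = 75.95.
Deadweight loss = ½ × 3038 × 75.95 = $115368.05 thousand.

$115368.05 thousand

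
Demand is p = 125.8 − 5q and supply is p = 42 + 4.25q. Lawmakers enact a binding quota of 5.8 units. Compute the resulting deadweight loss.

Competitive equilibrium: 125.8 − 5q = 42 + 4.25q → q* = 9.0595, p* = 80.5027.
At q = 5.8: demand price = 125.8 − 5·5.8 = 96.8; supply price = 42 + 4.25·5.8 = 66.65.
Δq = 9.0595 − 5.8 = 3.2595; wedge = 96.8 − 66.65 = 30.15.
The triangle = ½ × 3.2595 × 30.15 = 49.14.

49.14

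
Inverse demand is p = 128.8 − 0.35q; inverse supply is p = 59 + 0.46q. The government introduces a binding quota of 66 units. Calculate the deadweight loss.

Competitive equilibrium: 128.8 − 0.35q = 59 + 0.46q → q* = 86.1728, p* = 98.6395.
At q = 66: demand price = 128.8 − 0.35·66 = 105.7; supply price = 59 + 0.46·66 = 89.36.
Δq = 86.1728 − 66 = 20.1728; wedge = 105.7 − 89.36 = 16.34.
DWL = ½ × 20.1728 × 16.34 = 164.81.

164.81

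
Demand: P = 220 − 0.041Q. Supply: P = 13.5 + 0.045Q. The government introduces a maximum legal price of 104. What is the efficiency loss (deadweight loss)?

6542.03

Competitive equilibrium: 220 − 0.041Q = 13.5 + 0.045Q → Q* = 2401.1628, P* = 121.5523.
At the ceiling P = 104, quantity supplied = (104 − 13.5)/0.045 = 2011.1111.
Willingness to pay at Q' = 2011.1111: 220 − 0.041·2011.1111 = 137.5444.
ΔQ = 2401.1628 − 2011.1111 = 390.0517; wedge = 137.5444 − 104 = 33.5444.
Deadweight loss = ½ × 390.0517 × 33.5444 = 6542.03.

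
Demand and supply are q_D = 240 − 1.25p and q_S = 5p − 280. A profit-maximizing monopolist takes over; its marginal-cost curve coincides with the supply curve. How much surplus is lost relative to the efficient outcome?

1826.77

In inverse form: demand p = 192 − 0.8q, supply p = 56 + 0.2q.
Competitive equilibrium: 192 − 0.8q = 56 + 0.2q → q* = 136, p* = 83.2.
Marginal revenue: MR = 192 − 1.6q. Set MR = MC: 192 − 1.6q = 56 + 0.2q → q_m = 75.55556.
Price p_m = 192 − 0.8·75.55556 = 131.55555; MC(q_m) = 56 + 0.2·75.55556 = 71.11111.
Competitive q* = 136, so Δq = 60.44444; wedge = 131.55555 − 71.11111 = 60.44444.
Welfare loss = ½ × 60.44444 × 60.44444 = 1826.77.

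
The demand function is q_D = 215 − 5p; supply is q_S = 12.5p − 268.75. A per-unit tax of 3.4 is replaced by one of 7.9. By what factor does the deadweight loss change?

5.399

In inverse form: demand p = 43 − 0.2q, supply p = 21.5 + 0.08q.
Competitive equilibrium: 43 − 0.2q = 21.5 + 0.08q → q* = 76.7857, p* = 27.6429.
For a per-unit tax t: Δq = t/0.28, so DWL = ½·t·(t/0.28) = t²/0.56.
At t = 3.4: DWL = 20.643. At t = 7.9: DWL = 111.446.
Ratio = (7.9/3.4)² = 5.399.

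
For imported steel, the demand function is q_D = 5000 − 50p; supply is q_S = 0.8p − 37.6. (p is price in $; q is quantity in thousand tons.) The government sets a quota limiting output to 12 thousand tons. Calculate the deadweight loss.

$561.35 thousand

In inverse form: demand p = 100 − 0.02q, supply p = 47 + 1.25q.
Competitive equilibrium: 100 − 0.02q = 47 + 1.25q → q* = 41.7323, p* = 99.1654.
At q = 12: demand price = 100 − 0.02·12 = 99.76; supply price = 47 + 1.25·12 = 62.
Δq = 41.7323 − 12 = 29.7323; wedge = 99.76 − 62 = 37.76.
Deadweight loss = ½ × 29.7323 × 37.76 = $561.35 thousand.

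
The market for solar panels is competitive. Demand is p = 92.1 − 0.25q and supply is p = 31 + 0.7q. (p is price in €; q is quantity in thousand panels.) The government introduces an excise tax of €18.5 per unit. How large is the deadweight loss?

€180.13 thousand

Competitive equilibrium: 92.1 − 0.25q = 31 + 0.7q → q* = 64.3158, p* = 76.0211.
With the tax, the buyer price exceeds the seller price by 18.5: (92.1 − 0.25q) − (31 + 0.7q) = 18.5 → q' = 44.8421.
Δq = 64.3158 − 44.8421 = 19.4737; the wedge equals the tax, 18.5.
The triangle = ½ × 19.4737 × 18.5 = €180.13 thousand.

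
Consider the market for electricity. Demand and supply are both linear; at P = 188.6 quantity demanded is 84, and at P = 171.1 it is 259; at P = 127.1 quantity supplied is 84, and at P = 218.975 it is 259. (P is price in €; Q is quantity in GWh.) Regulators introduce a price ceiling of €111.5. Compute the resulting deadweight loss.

Demand slope = (171.1 − 188.6)/(259 − 84) = −0.1, so P = 197 − 0.1Q.
Supply slope = (218.975 − 127.1)/(259 − 84) = 0.525, so P = 83 + 0.525Q.
Competitive equilibrium: 197 − 0.1Q = 83 + 0.525Q → Q* = 182.4, P* = 178.76.
At the ceiling P = 111.5, quantity supplied = (111.5 − 83)/0.525 = 54.2857.
Willingness to pay at Q' = 54.2857: 197 − 0.1·54.2857 = 191.5714.
ΔQ = 182.4 − 54.2857 = 128.1143; wedge = 191.5714 − 111.5 = 80.0714.
Deadweight loss = ½ × 128.1143 × 80.0714 = €5129.15.

€5129.15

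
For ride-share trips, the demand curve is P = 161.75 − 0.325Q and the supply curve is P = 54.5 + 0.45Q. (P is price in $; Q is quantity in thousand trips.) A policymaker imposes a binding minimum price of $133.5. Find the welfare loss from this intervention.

$1026.31 thousand

Competitive equilibrium: 161.75 − 0.325Q = 54.5 + 0.45Q → Q* = 138.3871, P* = 116.7742.
At the floor P = 133.5, quantity demanded = (161.75 − 133.5)/0.325 = 86.9231.
Sellers' marginal cost at Q' = 86.9231: 54.5 + 0.45·86.9231 = 93.6154.
ΔQ = 138.3871 − 86.9231 = 51.464; wedge = 133.5 − 93.6154 = 39.8846.
Deadweight loss = ½ × 51.464 × 39.8846 = $1026.31 thousand.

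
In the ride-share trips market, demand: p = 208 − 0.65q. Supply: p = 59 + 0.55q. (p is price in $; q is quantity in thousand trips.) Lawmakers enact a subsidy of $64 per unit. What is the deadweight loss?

$1706.67 thousand

Competitive equilibrium: 208 − 0.65q = 59 + 0.55q → q* = 124.1667, p* = 127.2917.
The subsidy lowers effective supply by 64: p = 0.55q − 5.
New quantity: 208 − 0.65q = 0.55q − 5 → q' = 177.5.
Overproduction Δq = 177.5 − 124.1667 = 53.3333; wedge = subsidy = 64.
Welfare loss = ½ × 53.3333 × 64 = $1706.67 thousand.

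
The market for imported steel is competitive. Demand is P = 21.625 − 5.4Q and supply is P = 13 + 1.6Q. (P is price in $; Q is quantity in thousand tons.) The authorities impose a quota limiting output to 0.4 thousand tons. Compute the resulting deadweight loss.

Competitive equilibrium: 21.625 − 5.4Q = 13 + 1.6Q → Q* = 1.2321, P* = 14.9714.
At Q = 0.4: demand price = 21.625 − 5.4·0.4 = 19.465; supply price = 13 + 1.6·0.4 = 13.64.
ΔQ = 1.2321 − 0.4 = 0.8321; wedge = 19.465 − 13.64 = 5.825.
Welfare loss = ½ × 0.8321 × 5.825 = $2.42 thousand.

$2.42 thousand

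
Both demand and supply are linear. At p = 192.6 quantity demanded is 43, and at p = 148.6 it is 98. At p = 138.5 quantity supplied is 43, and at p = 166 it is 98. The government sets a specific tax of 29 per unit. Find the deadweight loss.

Demand slope = (148.6 − 192.6)/(98 − 43) = −0.8, so p = 227 − 0.8q.
Supply slope = (166 − 138.5)/(98 − 43) = 0.5, so p = 117 + 0.5q.
Competitive equilibrium: 227 − 0.8q = 117 + 0.5q → q* = 84.6154, p* = 159.3077.
With the tax, the buyer price exceeds the seller price by 29: (227 − 0.8q) − (117 + 0.5q) = 29 → q' = 62.3077.
Δq = 84.6154 − 62.3077 = 22.3077; the wedge equals the tax, 29.
The triangle = ½ × 22.3077 × 29 = 323.46.

323.46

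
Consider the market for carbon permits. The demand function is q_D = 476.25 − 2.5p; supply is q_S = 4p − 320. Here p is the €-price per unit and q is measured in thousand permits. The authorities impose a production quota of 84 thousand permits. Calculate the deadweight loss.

In inverse form: demand p = 190.5 − 0.4q, supply p = 80 + 0.25q.
Competitive equilibrium: 190.5 − 0.4q = 80 + 0.25q → q* = 170, p* = 122.5.
At q = 84: demand price = 190.5 − 0.4·84 = 156.9; supply price = 80 + 0.25·84 = 101.
Δq = 170 − 84 = 86; wedge = 156.9 − 101 = 55.9.
The triangle = ½ × 86 × 55.9 = €2403.70 thousand.

€2403.70 thousand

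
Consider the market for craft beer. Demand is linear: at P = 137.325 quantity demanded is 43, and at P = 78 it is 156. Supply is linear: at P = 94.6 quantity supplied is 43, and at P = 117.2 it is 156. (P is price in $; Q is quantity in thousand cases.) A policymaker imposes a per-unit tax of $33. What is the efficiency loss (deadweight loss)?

$751.03 thousand

Demand slope = (78 − 137.325)/(156 − 43) = −0.525, so P = 159.9 − 0.525Q.
Supply slope = (117.2 − 94.6)/(156 − 43) = 0.2, so P = 86 + 0.2Q.
Competitive equilibrium: 159.9 − 0.525Q = 86 + 0.2Q → Q* = 101.931, P* = 106.3862.
With the tax, the buyer price exceeds the seller price by 33: (159.9 − 0.525Q) − (86 + 0.2Q) = 33 → Q' = 56.4138.
ΔQ = 101.931 − 56.4138 = 45.5172; the wedge equals the tax, 33.
Welfare loss = ½ × 45.5172 × 33 = $751.03 thousand.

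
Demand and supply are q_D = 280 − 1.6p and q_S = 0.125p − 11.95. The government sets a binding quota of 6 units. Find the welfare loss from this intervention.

In inverse form: demand p = 175 − 0.625q, supply p = 95.6 + 8q.
Competitive equilibrium: 175 − 0.625q = 95.6 + 8q → q* = 9.2058, p* = 169.2464.
At q = 6: demand price = 175 − 0.625·6 = 171.25; supply price = 95.6 + 8·6 = 143.6.
Δq = 9.2058 − 6 = 3.2058; wedge = 171.25 − 143.6 = 27.65.
The triangle = ½ × 3.2058 × 27.65 = 44.32.

44.32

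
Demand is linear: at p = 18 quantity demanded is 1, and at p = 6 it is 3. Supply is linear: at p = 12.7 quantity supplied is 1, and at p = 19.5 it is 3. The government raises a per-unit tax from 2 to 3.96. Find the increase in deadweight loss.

0.62

Demand slope = (6 − 18)/(3 − 1) = −6, so p = 24 − 6q.
Supply slope = (19.5 − 12.7)/(3 − 1) = 3.4, so p = 9.3 + 3.4q.
Competitive equilibrium: 24 − 6q = 9.3 + 3.4q → q* = 1.5638, p* = 14.617.
For a per-unit tax t: Δq = t/9.4, so DWL = ½·t·(t/9.4) = t²/18.8.
At t = 2: DWL = 0.213. At t = 3.96: DWL = 0.834.
Increase = 0.834 − 0.213 = 0.62.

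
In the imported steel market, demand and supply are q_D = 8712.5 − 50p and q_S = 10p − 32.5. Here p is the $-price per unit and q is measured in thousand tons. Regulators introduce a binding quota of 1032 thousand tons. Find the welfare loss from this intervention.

$9266.94 thousand

In inverse form: demand p = 174.25 − 0.02q, supply p = 3.25 + 0.1q.
Competitive equilibrium: 174.25 − 0.02q = 3.25 + 0.1q → q* = 1425, p* = 145.75.
At q = 1032: demand price = 174.25 − 0.02·1032 = 153.61; supply price = 3.25 + 0.1·1032 = 106.45.
Δq = 1425 − 1032 = 393; wedge = 153.61 − 106.45 = 47.16.
DWL = ½ × 393 × 47.16 = $9266.94 thousand.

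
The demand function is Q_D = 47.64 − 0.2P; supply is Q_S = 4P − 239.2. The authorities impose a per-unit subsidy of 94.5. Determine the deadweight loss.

850.50

In inverse form: demand P = 238.2 − 5Q, supply P = 59.8 + 0.25Q.
Competitive equilibrium: 238.2 − 5Q = 59.8 + 0.25Q → Q* = 33.981, P* = 68.2952.
The subsidy lowers effective supply by 94.5: P = 0.25Q − 34.7.
New quantity: 238.2 − 5Q = 0.25Q − 34.7 → Q' = 51.981.
Overproduction ΔQ = 51.981 − 33.981 = 18; wedge = subsidy = 94.5.
The triangle = ½ × 18 × 94.5 = 850.50.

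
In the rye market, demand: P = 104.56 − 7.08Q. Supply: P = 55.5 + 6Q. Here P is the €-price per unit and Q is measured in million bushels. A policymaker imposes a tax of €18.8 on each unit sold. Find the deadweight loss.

€13.51 million

Competitive equilibrium: 104.56 − 7.08Q = 55.5 + 6Q → Q* = 3.7508, P* = 78.0046.
With the tax, the buyer price exceeds the seller price by 18.8: (104.56 − 7.08Q) − (55.5 + 6Q) = 18.8 → Q' = 2.3135.
ΔQ = 3.7508 − 2.3135 = 1.4373; the wedge equals the tax, 18.8.
The triangle = ½ × 1.4373 × 18.8 = €13.51 million.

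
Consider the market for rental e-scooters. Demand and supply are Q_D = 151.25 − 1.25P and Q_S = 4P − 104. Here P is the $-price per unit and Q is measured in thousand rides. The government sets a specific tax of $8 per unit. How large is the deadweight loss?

$30.48 thousand

In inverse form: demand P = 121 − 0.8Q, supply P = 26 + 0.25Q.
Competitive equilibrium: 121 − 0.8Q = 26 + 0.25Q → Q* = 90.4762, P* = 48.619.
With the tax, the buyer price exceeds the seller price by 8: (121 − 0.8Q) − (26 + 0.25Q) = 8 → Q' = 82.8571.
ΔQ = 90.4762 − 82.8571 = 7.6191; the wedge equals the tax, 8.
DWL = ½ × 7.6191 × 8 = $30.48 thousand.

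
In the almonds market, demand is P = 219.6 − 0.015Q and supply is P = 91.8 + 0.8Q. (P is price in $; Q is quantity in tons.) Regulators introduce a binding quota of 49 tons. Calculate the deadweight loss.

$4736.35

Competitive equilibrium: 219.6 − 0.015Q = 91.8 + 0.8Q → Q* = 156.8098, P* = 217.2479.
At Q = 49: demand price = 219.6 − 0.015·49 = 218.865; supply price = 91.8 + 0.8·49 = 131.
ΔQ = 156.8098 − 49 = 107.8098; wedge = 218.865 − 131 = 87.865.
The triangle = ½ × 107.8098 × 87.865 = $4736.35.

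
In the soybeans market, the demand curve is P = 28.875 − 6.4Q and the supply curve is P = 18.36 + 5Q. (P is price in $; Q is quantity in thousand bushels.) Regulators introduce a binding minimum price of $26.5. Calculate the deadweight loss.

$1.73 thousand

Competitive equilibrium: 28.875 − 6.4Q = 18.36 + 5Q → Q* = 0.9224, P* = 22.9718.
At the floor P = 26.5, quantity demanded = (28.875 − 26.5)/6.4 = 0.3711.
Sellers' marginal cost at Q' = 0.3711: 18.36 + 5·0.3711 = 20.2155.
ΔQ = 0.9224 − 0.3711 = 0.5513; wedge = 26.5 − 20.2155 = 6.2845.
Welfare loss = ½ × 0.5513 × 6.2845 = $1.73 thousand.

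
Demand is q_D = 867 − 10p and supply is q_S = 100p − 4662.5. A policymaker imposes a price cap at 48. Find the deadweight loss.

In inverse form: demand p = 86.7 − 0.1q, supply p = 46.625 + 0.01q.
Competitive equilibrium: 86.7 − 0.1q = 46.625 + 0.01q → q* = 364.3182, p* = 50.2682.
At the ceiling p = 48, quantity supplied = (48 − 46.625)/0.01 = 137.5.
Willingness to pay at q' = 137.5: 86.7 − 0.1·137.5 = 72.95.
Δq = 364.3182 − 137.5 = 226.8182; wedge = 72.95 − 48 = 24.95.
Deadweight loss = ½ × 226.8182 × 24.95 = 2829.56.

2829.56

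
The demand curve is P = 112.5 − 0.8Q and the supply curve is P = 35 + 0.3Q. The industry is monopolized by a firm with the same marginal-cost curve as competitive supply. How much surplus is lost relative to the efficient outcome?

Competitive equilibrium: 112.5 − 0.8Q = 35 + 0.3Q → Q* = 70.4545, P* = 56.1364.
Marginal revenue: MR = 112.5 − 1.6Q. Set MR = MC: 112.5 − 1.6Q = 35 + 0.3Q → Q_m = 40.7895.
Price P_m = 112.5 − 0.8·40.7895 = 79.8684; MC(Q_m) = 35 + 0.3·40.7895 = 47.2369.
Competitive Q* = 70.4545, so ΔQ = 29.665; wedge = 79.8684 − 47.2369 = 32.6315.
Welfare loss = ½ × 29.665 × 32.6315 = 484.01.

484.01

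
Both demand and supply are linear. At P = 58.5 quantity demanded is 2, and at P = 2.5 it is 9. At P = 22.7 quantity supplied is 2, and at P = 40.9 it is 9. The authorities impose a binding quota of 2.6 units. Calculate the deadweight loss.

40.88

Demand slope = (2.5 − 58.5)/(9 − 2) = −8, so P = 74.5 − 8Q.
Supply slope = (40.9 − 22.7)/(9 − 2) = 2.6, so P = 17.5 + 2.6Q.
Competitive equilibrium: 74.5 − 8Q = 17.5 + 2.6Q → Q* = 5.3774, P* = 31.4811.
At Q = 2.6: demand price = 74.5 − 8·2.6 = 53.7; supply price = 17.5 + 2.6·2.6 = 24.26.
ΔQ = 5.3774 − 2.6 = 2.7774; wedge = 53.7 − 24.26 = 29.44.
DWL = ½ × 2.7774 × 29.44 = 40.88.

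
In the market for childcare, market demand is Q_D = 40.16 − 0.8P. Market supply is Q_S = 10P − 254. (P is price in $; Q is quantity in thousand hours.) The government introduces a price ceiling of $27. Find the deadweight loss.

$3.79 thousand

In inverse form: demand P = 50.2 − 1.25Q, supply P = 25.4 + 0.1Q.
Competitive equilibrium: 50.2 − 1.25Q = 25.4 + 0.1Q → Q* = 18.3704, P* = 27.237.
At the ceiling P = 27, quantity supplied = (27 − 25.4)/0.1 = 16.
Willingness to pay at Q' = 16: 50.2 − 1.25·16 = 30.2.
ΔQ = 18.3704 − 16 = 2.3704; wedge = 30.2 − 27 = 3.2.
Welfare loss = ½ × 2.3704 × 3.2 = $3.79 thousand.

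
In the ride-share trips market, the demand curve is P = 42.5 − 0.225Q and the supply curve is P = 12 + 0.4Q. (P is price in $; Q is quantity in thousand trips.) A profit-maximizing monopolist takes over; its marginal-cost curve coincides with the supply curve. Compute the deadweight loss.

Competitive equilibrium: 42.5 − 0.225Q = 12 + 0.4Q → Q* = 48.8, P* = 31.52.
Marginal revenue: MR = 42.5 − 0.45Q. Set MR = MC: 42.5 − 0.45Q = 12 + 0.4Q → Q_m = 35.8824.
Price P_m = 42.5 − 0.225·35.8824 = 34.4265; MC(Q_m) = 12 + 0.4·35.8824 = 26.353.
Competitive Q* = 48.8, so ΔQ = 12.9176; wedge = 34.4265 − 26.353 = 8.0735.
Deadweight loss = ½ × 12.9176 × 8.0735 = $52.15 thousand.

$52.15 thousand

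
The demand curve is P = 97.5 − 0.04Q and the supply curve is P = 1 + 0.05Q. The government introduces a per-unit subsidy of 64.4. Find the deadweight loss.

23040.89

Competitive equilibrium: 97.5 − 0.04Q = 1 + 0.05Q → Q* = 1072.2222, P* = 54.6111.
The subsidy lowers effective supply by 64.4: P = 0.05Q − 63.4.
New quantity: 97.5 − 0.04Q = 0.05Q − 63.4 → Q' = 1787.7778.
Overproduction ΔQ = 1787.7778 − 1072.2222 = 715.5556; wedge = subsidy = 64.4.
Welfare loss = ½ × 715.5556 × 64.4 = 23040.89.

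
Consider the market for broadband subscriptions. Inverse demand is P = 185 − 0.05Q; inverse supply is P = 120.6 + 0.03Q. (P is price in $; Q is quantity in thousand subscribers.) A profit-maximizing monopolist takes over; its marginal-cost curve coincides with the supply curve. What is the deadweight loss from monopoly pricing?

Competitive equilibrium: 185 − 0.05Q = 120.6 + 0.03Q → Q* = 805, P* = 144.75.
Marginal revenue: MR = 185 − 0.1Q. Set MR = MC: 185 − 0.1Q = 120.6 + 0.03Q → Q_m = 495.38462.
Price P_m = 185 − 0.05·495.38462 = 160.23077; MC(Q_m) = 120.6 + 0.03·495.38462 = 135.46154.
Competitive Q* = 805, so ΔQ = 309.61538; wedge = 160.23077 − 135.46154 = 24.76923.
Welfare loss = ½ × 309.61538 × 24.76923 = $3834.47 thousand.

$3834.47 thousand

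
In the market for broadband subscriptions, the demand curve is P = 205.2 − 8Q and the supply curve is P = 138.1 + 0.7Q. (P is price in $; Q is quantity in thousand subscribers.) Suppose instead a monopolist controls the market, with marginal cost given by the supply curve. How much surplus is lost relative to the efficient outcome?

Competitive equilibrium: 205.2 − 8Q = 138.1 + 0.7Q → Q* = 7.7126, P* = 143.4989.
Marginal revenue: MR = 205.2 − 16Q. Set MR = MC: 205.2 − 16Q = 138.1 + 0.7Q → Q_m = 4.018.
Price P_m = 205.2 − 8·4.018 = 173.056; MC(Q_m) = 138.1 + 0.7·4.018 = 140.9126.
Competitive Q* = 7.7126, so ΔQ = 3.6946; wedge = 173.056 − 140.9126 = 32.1434.
Welfare loss = ½ × 3.6946 × 32.1434 = $59.38 thousand.

$59.38 thousand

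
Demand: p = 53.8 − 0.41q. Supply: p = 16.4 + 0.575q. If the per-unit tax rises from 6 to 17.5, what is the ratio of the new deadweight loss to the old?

8.507

Competitive equilibrium: 53.8 − 0.41q = 16.4 + 0.575q → q* = 37.9695, p* = 38.2325.
For a per-unit tax t: Δq = t/0.985, so DWL = ½·t·(t/0.985) = t²/1.97.
At t = 6: DWL = 18.274. At t = 17.5: DWL = 155.457.
Ratio = (17.5/6)² = 8.507.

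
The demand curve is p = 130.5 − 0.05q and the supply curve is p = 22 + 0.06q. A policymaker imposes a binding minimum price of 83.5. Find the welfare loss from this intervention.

118.23

Competitive equilibrium: 130.5 − 0.05q = 22 + 0.06q → q* = 986.3636, p* = 81.1818.
At the floor p = 83.5, quantity demanded = (130.5 − 83.5)/0.05 = 940.
Sellers' marginal cost at q' = 940: 22 + 0.06·940 = 78.4.
Δq = 986.3636 − 940 = 46.3636; wedge = 83.5 − 78.4 = 5.1.
Welfare loss = ½ × 46.3636 × 5.1 = 118.23.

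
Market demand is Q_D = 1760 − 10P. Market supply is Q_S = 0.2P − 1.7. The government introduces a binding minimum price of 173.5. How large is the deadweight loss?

156.86

In inverse form: demand P = 176 − 0.1Q, supply P = 8.5 + 5Q.
Competitive equilibrium: 176 − 0.1Q = 8.5 + 5Q → Q* = 32.8431, P* = 172.7157.
At the floor P = 173.5, quantity demanded = (176 − 173.5)/0.1 = 25.
Sellers' marginal cost at Q' = 25: 8.5 + 5·25 = 133.5.
ΔQ = 32.8431 − 25 = 7.8431; wedge = 173.5 − 133.5 = 40.
DWL = ½ × 7.8431 × 40 = 156.86.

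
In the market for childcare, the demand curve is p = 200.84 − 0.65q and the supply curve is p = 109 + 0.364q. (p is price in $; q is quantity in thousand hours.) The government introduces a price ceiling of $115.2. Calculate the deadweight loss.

$2741.85 thousand

Competitive equilibrium: 200.84 − 0.65q = 109 + 0.364q → q* = 90.572, p* = 141.9682.
At the ceiling p = 115.2, quantity supplied = (115.2 − 109)/0.364 = 17.033.
Willingness to pay at q' = 17.033: 200.84 − 0.65·17.033 = 189.7686.
Δq = 90.572 − 17.033 = 73.539; wedge = 189.7686 − 115.2 = 74.5686.
DWL = ½ × 73.539 × 74.5686 = $2741.85 thousand.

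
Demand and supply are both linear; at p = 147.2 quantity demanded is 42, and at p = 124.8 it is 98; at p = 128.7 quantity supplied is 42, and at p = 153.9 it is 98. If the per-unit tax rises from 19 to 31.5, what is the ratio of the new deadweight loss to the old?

2.749

Demand slope = (124.8 − 147.2)/(98 − 42) = −0.4, so p = 164 − 0.4q.
Supply slope = (153.9 − 128.7)/(98 − 42) = 0.45, so p = 109.8 + 0.45q.
Competitive equilibrium: 164 − 0.4q = 109.8 + 0.45q → q* = 63.7647, p* = 138.4941.
For a per-unit tax t: Δq = t/0.85, so DWL = ½·t·(t/0.85) = t²/1.7.
At t = 19: DWL = 212.353. At t = 31.5: DWL = 583.676.
Ratio = (31.5/19)² = 2.749.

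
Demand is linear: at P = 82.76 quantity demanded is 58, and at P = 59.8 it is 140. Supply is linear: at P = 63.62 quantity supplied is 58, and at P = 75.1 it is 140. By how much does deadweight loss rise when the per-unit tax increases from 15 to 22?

308.33

Demand slope = (59.8 − 82.76)/(140 − 58) = −0.28, so P = 99 − 0.28Q.
Supply slope = (75.1 − 63.62)/(140 − 58) = 0.14, so P = 55.5 + 0.14Q.
Competitive equilibrium: 99 − 0.28Q = 55.5 + 0.14Q → Q* = 103.5714, P* = 70.
For a per-unit tax t: ΔQ = t/0.42, so DWL = ½·t·(t/0.42) = t²/0.84.
At t = 15: DWL = 267.857. At t = 22: DWL = 576.19.
Increase = 576.19 − 267.857 = 308.33.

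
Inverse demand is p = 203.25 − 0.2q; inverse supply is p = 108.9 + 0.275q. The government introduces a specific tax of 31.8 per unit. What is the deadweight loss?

Competitive equilibrium: 203.25 − 0.2q = 108.9 + 0.275q → q* = 198.6316, p* = 163.5237.
With the tax, the buyer price exceeds the seller price by 31.8: (203.25 − 0.2q) − (108.9 + 0.275q) = 31.8 → q' = 131.6842.
Δq = 198.6316 − 131.6842 = 66.9474; the wedge equals the tax, 31.8.
Deadweight loss = ½ × 66.9474 × 31.8 = 1064.46.

1064.46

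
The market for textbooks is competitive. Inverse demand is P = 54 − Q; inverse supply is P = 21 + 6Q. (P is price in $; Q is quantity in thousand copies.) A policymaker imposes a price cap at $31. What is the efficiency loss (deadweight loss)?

Competitive equilibrium: 54 − Q = 21 + 6Q → Q* = 4.7143, P* = 49.2857.
At the ceiling P = 31, quantity supplied = (31 − 21)/6 = 1.6667.
Willingness to pay at Q' = 1.6667: 54 − 1·1.6667 = 52.3333.
ΔQ = 4.7143 − 1.6667 = 3.0476; wedge = 52.3333 − 31 = 21.3333.
Deadweight loss = ½ × 3.0476 × 21.3333 = $32.51 thousand.

$32.51 thousand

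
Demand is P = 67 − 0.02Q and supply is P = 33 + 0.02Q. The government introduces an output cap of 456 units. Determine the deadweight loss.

Competitive equilibrium: 67 − 0.02Q = 33 + 0.02Q → Q* = 850, P* = 50.
At Q = 456: demand price = 67 − 0.02·456 = 57.88; supply price = 33 + 0.02·456 = 42.12.
ΔQ = 850 − 456 = 394; wedge = 57.88 − 42.12 = 15.76.
The triangle = ½ × 394 × 15.76 = 3104.72.

3104.72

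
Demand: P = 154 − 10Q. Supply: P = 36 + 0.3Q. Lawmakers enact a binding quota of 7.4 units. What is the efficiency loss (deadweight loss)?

Competitive equilibrium: 154 − 10Q = 36 + 0.3Q → Q* = 11.4563, P* = 39.4369.
At Q = 7.4: demand price = 154 − 10·7.4 = 80; supply price = 36 + 0.3·7.4 = 38.22.
ΔQ = 11.4563 − 7.4 = 4.0563; wedge = 80 − 38.22 = 41.78.
The triangle = ½ × 4.0563 × 41.78 = 84.74.

84.74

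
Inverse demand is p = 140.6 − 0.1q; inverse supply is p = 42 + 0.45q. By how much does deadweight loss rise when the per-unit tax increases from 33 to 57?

1963.64

Competitive equilibrium: 140.6 − 0.1q = 42 + 0.45q → q* = 179.2727, p* = 122.6727.
For a per-unit tax t: Δq = t/0.55, so DWL = ½·t·(t/0.55) = t²/1.1.
At t = 33: DWL = 990. At t = 57: DWL = 2953.636.
Increase = 2953.636 − 990 = 1963.64.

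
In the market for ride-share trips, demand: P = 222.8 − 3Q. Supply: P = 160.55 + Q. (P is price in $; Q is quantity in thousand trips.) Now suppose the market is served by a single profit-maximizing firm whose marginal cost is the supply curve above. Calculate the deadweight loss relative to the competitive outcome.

$88.97 thousand

Competitive equilibrium: 222.8 − 3Q = 160.55 + Q → Q* = 15.5625, P* = 176.1125.
Marginal revenue: MR = 222.8 − 6Q. Set MR = MC: 222.8 − 6Q = 160.55 + Q → Q_m = 8.8929.
Price P_m = 222.8 − 3·8.8929 = 196.1213; MC(Q_m) = 160.55 + 1·8.8929 = 169.4429.
Competitive Q* = 15.5625, so ΔQ = 6.6696; wedge = 196.1213 − 169.4429 = 26.6784.
Welfare loss = ½ × 6.6696 × 26.6784 = $88.97 thousand.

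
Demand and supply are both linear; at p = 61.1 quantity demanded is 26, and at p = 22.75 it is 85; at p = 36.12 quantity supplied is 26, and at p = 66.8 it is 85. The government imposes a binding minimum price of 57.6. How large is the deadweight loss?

Demand slope = (22.75 − 61.1)/(85 − 26) = −0.65, so p = 78 − 0.65q.
Supply slope = (66.8 − 36.12)/(85 − 26) = 0.52, so p = 22.6 + 0.52q.
Competitive equilibrium: 78 − 0.65q = 22.6 + 0.52q → q* = 47.3504, p* = 47.2222.
At the floor p = 57.6, quantity demanded = (78 − 57.6)/0.65 = 31.3846.
Sellers' marginal cost at q' = 31.3846: 22.6 + 0.52·31.3846 = 38.92.
Δq = 47.3504 − 31.3846 = 15.9658; wedge = 57.6 − 38.92 = 18.68.
DWL = ½ × 15.9658 × 18.68 = 149.12.

149.12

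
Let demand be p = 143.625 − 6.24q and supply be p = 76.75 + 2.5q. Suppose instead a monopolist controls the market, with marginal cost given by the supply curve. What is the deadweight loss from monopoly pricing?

44.39

Competitive equilibrium: 143.625 − 6.24q = 76.75 + 2.5q → q* = 7.6516, p* = 95.879.
Marginal revenue: MR = 143.625 − 12.48q. Set MR = MC: 143.625 − 12.48q = 76.75 + 2.5q → q_m = 4.4643.
Price p_m = 143.625 − 6.24·4.4643 = 115.7678; MC(q_m) = 76.75 + 2.5·4.4643 = 87.9108.
Competitive q* = 7.6516, so Δq = 3.1873; wedge = 115.7678 − 87.9108 = 27.857.
Deadweight loss = ½ × 3.1873 × 27.857 = 44.39.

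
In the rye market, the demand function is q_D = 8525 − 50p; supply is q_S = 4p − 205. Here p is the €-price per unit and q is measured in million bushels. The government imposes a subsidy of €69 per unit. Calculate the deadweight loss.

In inverse form: demand p = 170.5 − 0.02q, supply p = 51.25 + 0.25q.
Competitive equilibrium: 170.5 − 0.02q = 51.25 + 0.25q → q* = 441.66667, p* = 161.66667.
The subsidy lowers effective supply by 69: p = 0.25q − 17.75.
New quantity: 170.5 − 0.02q = 0.25q − 17.75 → q' = 697.22222.
Overproduction Δq = 697.22222 − 441.66667 = 255.55555; wedge = subsidy = 69.
Deadweight loss = ½ × 255.55555 × 69 = €8816.67 million.

€8816.67 million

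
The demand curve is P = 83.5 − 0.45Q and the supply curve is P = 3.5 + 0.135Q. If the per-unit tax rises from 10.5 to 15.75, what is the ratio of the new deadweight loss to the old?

2.25

Competitive equilibrium: 83.5 − 0.45Q = 3.5 + 0.135Q → Q* = 136.7521, P* = 21.9615.
For a per-unit tax t: ΔQ = t/0.585, so DWL = ½·t·(t/0.585) = t²/1.17.
At t = 10.5: DWL = 94.231. At t = 15.75: DWL = 212.019.
Ratio = (15.75/10.5)² = 2.25.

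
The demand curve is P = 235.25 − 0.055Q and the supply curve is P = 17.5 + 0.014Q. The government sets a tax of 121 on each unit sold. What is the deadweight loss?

106094.20

Competitive equilibrium: 235.25 − 0.055Q = 17.5 + 0.014Q → Q* = 3155.7971, P* = 61.6812.
With the tax, the buyer price exceeds the seller price by 121: (235.25 − 0.055Q) − (17.5 + 0.014Q) = 121 → Q' = 1402.1739.
ΔQ = 3155.7971 − 1402.1739 = 1753.6232; the wedge equals the tax, 121.
Welfare loss = ½ × 1753.6232 × 121 = 106094.20.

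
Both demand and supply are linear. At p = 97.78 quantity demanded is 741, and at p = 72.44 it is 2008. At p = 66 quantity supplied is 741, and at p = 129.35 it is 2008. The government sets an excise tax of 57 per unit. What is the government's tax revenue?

21700.71

Demand slope = (72.44 − 97.78)/(2008 − 741) = −0.02, so p = 112.6 − 0.02q.
Supply slope = (129.35 − 66)/(2008 − 741) = 0.05, so p = 28.95 + 0.05q.
Competitive equilibrium: 112.6 − 0.02q = 28.95 + 0.05q → q* = 1195, p* = 88.7.
With the tax, the buyer price exceeds the seller price by 57: (112.6 − 0.02q) − (28.95 + 0.05q) = 57 → q' = 380.71429.
Tax revenue = 57 × 380.71429 = 21700.71.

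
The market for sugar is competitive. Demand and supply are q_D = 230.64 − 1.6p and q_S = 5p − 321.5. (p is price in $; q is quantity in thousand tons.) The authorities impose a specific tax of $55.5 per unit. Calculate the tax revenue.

In inverse form: demand p = 144.15 − 0.625q, supply p = 64.3 + 0.2q.
Competitive equilibrium: 144.15 − 0.625q = 64.3 + 0.2q → q* = 96.7879, p* = 83.6576.
With the tax, the buyer price exceeds the seller price by 55.5: (144.15 − 0.625q) − (64.3 + 0.2q) = 55.5 → q' = 29.5152.
Tax revenue = 55.5 × 29.5152 = $1638.09 thousand.

$1638.09 thousand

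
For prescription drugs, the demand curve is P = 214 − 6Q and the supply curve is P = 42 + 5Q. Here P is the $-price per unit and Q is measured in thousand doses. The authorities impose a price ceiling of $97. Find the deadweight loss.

Competitive equilibrium: 214 − 6Q = 42 + 5Q → Q* = 15.6364, P* = 120.1818.
At the ceiling P = 97, quantity supplied = (97 − 42)/5 = 11.
Willingness to pay at Q' = 11: 214 − 6·11 = 148.
ΔQ = 15.6364 − 11 = 4.6364; wedge = 148 − 97 = 51.
The triangle = ½ × 4.6364 × 51 = $118.23 thousand.

$118.23 thousand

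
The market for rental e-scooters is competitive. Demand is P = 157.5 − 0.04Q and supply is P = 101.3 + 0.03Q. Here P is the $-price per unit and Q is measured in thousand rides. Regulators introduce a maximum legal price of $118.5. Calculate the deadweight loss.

Competitive equilibrium: 157.5 − 0.04Q = 101.3 + 0.03Q → Q* = 802.85714, P* = 125.38571.
At the ceiling P = 118.5, quantity supplied = (118.5 − 101.3)/0.03 = 573.33333.
Willingness to pay at Q' = 573.33333: 157.5 − 0.04·573.33333 = 134.56667.
ΔQ = 802.85714 − 573.33333 = 229.52381; wedge = 134.56667 − 118.5 = 16.06667.
Welfare loss = ½ × 229.52381 × 16.06667 = $1843.84 thousand.

$1843.84 thousand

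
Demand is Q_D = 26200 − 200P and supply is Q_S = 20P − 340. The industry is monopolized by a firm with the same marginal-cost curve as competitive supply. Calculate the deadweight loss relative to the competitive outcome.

In inverse form: demand P = 131 − 0.005Q, supply P = 17 + 0.05Q.
Competitive equilibrium: 131 − 0.005Q = 17 + 0.05Q → Q* = 2072.7273, P* = 120.6364.
Marginal revenue: MR = 131 − 0.01Q. Set MR = MC: 131 − 0.01Q = 17 + 0.05Q → Q_m = 1900.
Price P_m = 131 − 0.005·1900 = 121.5; MC(Q_m) = 17 + 0.05·1900 = 112.
Competitive Q* = 2072.7273, so ΔQ = 172.7273; wedge = 121.5 − 112 = 9.5.
The triangle = ½ × 172.7273 × 9.5 = 820.45.

820.45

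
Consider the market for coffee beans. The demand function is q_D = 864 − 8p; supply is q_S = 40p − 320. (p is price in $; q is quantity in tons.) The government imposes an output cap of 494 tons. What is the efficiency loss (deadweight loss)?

In inverse form: demand p = 108 − 0.125q, supply p = 8 + 0.025q.
Competitive equilibrium: 108 − 0.125q = 8 + 0.025q → q* = 666.6667, p* = 24.6667.
At q = 494: demand price = 108 − 0.125·494 = 46.25; supply price = 8 + 0.025·494 = 20.35.
Δq = 666.6667 − 494 = 172.6667; wedge = 46.25 − 20.35 = 25.9.
Welfare loss = ½ × 172.6667 × 25.9 = $2236.03.

$2236.03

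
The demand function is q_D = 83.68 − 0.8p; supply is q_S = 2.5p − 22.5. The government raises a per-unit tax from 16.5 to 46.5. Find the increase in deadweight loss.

572.73

In inverse form: demand p = 104.6 − 1.25q, supply p = 9 + 0.4q.
Competitive equilibrium: 104.6 − 1.25q = 9 + 0.4q → q* = 57.9394, p* = 32.1758.
For a per-unit tax t: Δq = t/1.65, so DWL = ½·t·(t/1.65) = t²/3.3.
At t = 16.5: DWL = 82.5. At t = 46.5: DWL = 655.227.
Increase = 655.227 − 82.5 = 572.73.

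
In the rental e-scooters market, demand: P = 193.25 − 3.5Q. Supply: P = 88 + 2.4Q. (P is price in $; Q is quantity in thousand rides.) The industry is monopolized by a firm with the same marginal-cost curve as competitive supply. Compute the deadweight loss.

Competitive equilibrium: 193.25 − 3.5Q = 88 + 2.4Q → Q* = 17.839, P* = 130.8136.
Marginal revenue: MR = 193.25 − 7Q. Set MR = MC: 193.25 − 7Q = 88 + 2.4Q → Q_m = 11.1968.
Price P_m = 193.25 − 3.5·11.1968 = 154.0612; MC(Q_m) = 88 + 2.4·11.1968 = 114.8723.
Competitive Q* = 17.839, so ΔQ = 6.6422; wedge = 154.0612 − 114.8723 = 39.1889.
DWL = ½ × 6.6422 × 39.1889 = $130.15 thousand.

$130.15 thousand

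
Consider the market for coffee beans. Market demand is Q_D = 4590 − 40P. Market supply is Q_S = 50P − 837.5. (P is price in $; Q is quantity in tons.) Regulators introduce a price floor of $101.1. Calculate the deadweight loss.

In inverse form: demand P = 114.75 − 0.025Q, supply P = 16.75 + 0.02Q.
Competitive equilibrium: 114.75 − 0.025Q = 16.75 + 0.02Q → Q* = 2177.7778, P* = 60.3056.
At the floor P = 101.1, quantity demanded = (114.75 − 101.1)/0.025 = 546.
Sellers' marginal cost at Q' = 546: 16.75 + 0.02·546 = 27.67.
ΔQ = 2177.7778 − 546 = 1631.7778; wedge = 101.1 − 27.67 = 73.43.
DWL = ½ × 1631.7778 × 73.43 = $59910.72.

$59910.72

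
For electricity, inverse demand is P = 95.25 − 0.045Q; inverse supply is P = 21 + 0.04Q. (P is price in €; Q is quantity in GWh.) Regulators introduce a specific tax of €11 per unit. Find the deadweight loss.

€711.76

Competitive equilibrium: 95.25 − 0.045Q = 21 + 0.04Q → Q* = 873.5294, P* = 55.9412.
With the tax, the buyer price exceeds the seller price by 11: (95.25 − 0.045Q) − (21 + 0.04Q) = 11 → Q' = 744.1176.
ΔQ = 873.5294 − 744.1176 = 129.4118; the wedge equals the tax, 11.
The triangle = ½ × 129.4118 × 11 = €711.76.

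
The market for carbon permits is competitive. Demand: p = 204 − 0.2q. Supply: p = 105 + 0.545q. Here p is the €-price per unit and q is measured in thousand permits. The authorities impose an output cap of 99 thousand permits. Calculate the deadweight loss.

Competitive equilibrium: 204 − 0.2q = 105 + 0.545q → q* = 132.8859, p* = 177.4228.
At q = 99: demand price = 204 − 0.2·99 = 184.2; supply price = 105 + 0.545·99 = 158.955.
Δq = 132.8859 − 99 = 33.8859; wedge = 184.2 − 158.955 = 25.245.
Deadweight loss = ½ × 33.8859 × 25.245 = €427.72 thousand.

€427.72 thousand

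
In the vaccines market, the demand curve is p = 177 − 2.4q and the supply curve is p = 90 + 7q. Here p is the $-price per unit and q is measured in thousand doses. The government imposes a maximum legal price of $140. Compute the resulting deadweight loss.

Competitive equilibrium: 177 − 2.4q = 90 + 7q → q* = 9.2553, p* = 154.7872.
At the ceiling p = 140, quantity supplied = (140 − 90)/7 = 7.1429.
Willingness to pay at q' = 7.1429: 177 − 2.4·7.1429 = 159.857.
Δq = 9.2553 − 7.1429 = 2.1124; wedge = 159.857 − 140 = 19.857.
DWL = ½ × 2.1124 × 19.857 = $20.97 thousand.

$20.97 thousand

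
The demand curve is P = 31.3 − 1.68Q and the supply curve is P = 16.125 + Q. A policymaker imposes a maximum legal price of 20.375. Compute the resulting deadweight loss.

2.67

Competitive equilibrium: 31.3 − 1.68Q = 16.125 + Q → Q* = 5.6623, P* = 21.7873.
At the ceiling P = 20.375, quantity supplied = (20.375 − 16.125)/1 = 4.25.
Willingness to pay at Q' = 4.25: 31.3 − 1.68·4.25 = 24.16.
ΔQ = 5.6623 − 4.25 = 1.4123; wedge = 24.16 − 20.375 = 3.785.
Welfare loss = ½ × 1.4123 × 3.785 = 2.67.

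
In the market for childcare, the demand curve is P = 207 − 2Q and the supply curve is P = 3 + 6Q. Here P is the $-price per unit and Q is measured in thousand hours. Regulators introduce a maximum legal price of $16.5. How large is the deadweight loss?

$2162.25 thousand

Competitive equilibrium: 207 − 2Q = 3 + 6Q → Q* = 25.5, P* = 156.
At the ceiling P = 16.5, quantity supplied = (16.5 − 3)/6 = 2.25.
Willingness to pay at Q' = 2.25: 207 − 2·2.25 = 202.5.
ΔQ = 25.5 − 2.25 = 23.25; wedge = 202.5 − 16.5 = 186.
The triangle = ½ × 23.25 × 186 = $2162.25 thousand.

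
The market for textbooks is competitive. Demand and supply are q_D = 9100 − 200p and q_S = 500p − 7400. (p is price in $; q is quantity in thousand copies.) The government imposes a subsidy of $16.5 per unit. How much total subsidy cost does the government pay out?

In inverse form: demand p = 45.5 − 0.005q, supply p = 14.8 + 0.002q.
Competitive equilibrium: 45.5 − 0.005q = 14.8 + 0.002q → q* = 4385.7143, p* = 23.5714.
The subsidy lowers effective supply by 16.5: p = 0.002q − 1.7.
New quantity: 45.5 − 0.005q = 0.002q − 1.7 → q' = 6742.8571.
Total subsidy cost = 16.5 × 6742.8571 = $111257.14 thousand.

$111257.14 thousand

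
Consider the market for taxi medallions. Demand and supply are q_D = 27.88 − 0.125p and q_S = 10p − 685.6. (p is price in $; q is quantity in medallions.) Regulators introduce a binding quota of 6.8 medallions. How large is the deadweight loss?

In inverse form: demand p = 223.04 − 8q, supply p = 68.56 + 0.1q.
Competitive equilibrium: 223.04 − 8q = 68.56 + 0.1q → q* = 19.0716, p* = 70.4672.
At q = 6.8: demand price = 223.04 − 8·6.8 = 168.64; supply price = 68.56 + 0.1·6.8 = 69.24.
Δq = 19.0716 − 6.8 = 12.2716; wedge = 168.64 − 69.24 = 99.4.
The triangle = ½ × 12.2716 × 99.4 = $609.90.

$609.90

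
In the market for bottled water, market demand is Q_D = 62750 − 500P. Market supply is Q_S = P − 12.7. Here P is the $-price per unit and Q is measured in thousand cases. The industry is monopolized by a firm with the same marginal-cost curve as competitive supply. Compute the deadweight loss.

$0.03 thousand

In inverse form: demand P = 125.5 − 0.002Q, supply P = 12.7 + Q.
Competitive equilibrium: 125.5 − 0.002Q = 12.7 + Q → Q* = 112.5749, P* = 125.2749.
Marginal revenue: MR = 125.5 − 0.004Q. Set MR = MC: 125.5 − 0.004Q = 12.7 + Q → Q_m = 112.3506.
Price P_m = 125.5 − 0.002·112.3506 = 125.2753; MC(Q_m) = 12.7 + 1·112.3506 = 125.0506.
Competitive Q* = 112.5749, so ΔQ = 0.2243; wedge = 125.2753 − 125.0506 = 0.2247.
Welfare loss = ½ × 0.2243 × 0.2247 = $0.03 thousand.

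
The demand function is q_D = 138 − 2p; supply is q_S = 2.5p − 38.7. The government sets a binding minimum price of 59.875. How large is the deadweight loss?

In inverse form: demand p = 69 − 0.5q, supply p = 15.48 + 0.4q.
Competitive equilibrium: 69 − 0.5q = 15.48 + 0.4q → q* = 59.4667, p* = 39.2667.
At the floor p = 59.875, quantity demanded = (69 − 59.875)/0.5 = 18.25.
Sellers' marginal cost at q' = 18.25: 15.48 + 0.4·18.25 = 22.78.
Δq = 59.4667 − 18.25 = 41.2167; wedge = 59.875 − 22.78 = 37.095.
Welfare loss = ½ × 41.2167 × 37.095 = 764.47.

764.47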